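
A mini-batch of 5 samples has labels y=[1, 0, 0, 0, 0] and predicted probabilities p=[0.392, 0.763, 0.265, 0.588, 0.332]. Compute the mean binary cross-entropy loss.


L[0] = -ln(0.392) = 0.9365
L[1] = -ln(1-0.763) = -ln(0.237) = 1.4397
L[2] = -ln(1-0.265) = -ln(0.735) = 0.3079
L[3] = -ln(1-0.588) = -ln(0.412) = 0.8867
L[4] = -ln(1-0.332) = -ln(0.668) = 0.4035
mean = (0.9365 + 1.4397 + 0.3079 + 0.8867 + 0.4035)/5 = 0.7949

0.7949


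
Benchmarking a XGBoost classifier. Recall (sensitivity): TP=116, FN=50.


Recall = TP/(TP+FN)
= 116/(116+50)
= 116/166 = 69.88%

69.88%


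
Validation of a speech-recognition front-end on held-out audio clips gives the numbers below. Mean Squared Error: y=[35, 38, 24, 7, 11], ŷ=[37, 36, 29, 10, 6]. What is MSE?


Squared errors: (35-37)²=4, (38-36)²=4, (24-29)²=25, (7-10)²=9, (11-6)²=25
Sum = 67
MSE = 67/5 = 67/5

67/5


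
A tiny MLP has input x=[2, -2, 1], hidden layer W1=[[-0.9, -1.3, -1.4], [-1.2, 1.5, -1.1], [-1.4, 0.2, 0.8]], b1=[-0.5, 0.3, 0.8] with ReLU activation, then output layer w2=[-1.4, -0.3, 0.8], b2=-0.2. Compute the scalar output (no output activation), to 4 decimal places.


z1[0] = (-0.9)·(2) + (-1.3)·(-2) + (-1.4)·(1) - 0.5 = -1.1
z1[1] = (-1.2)·(2) + (1.5)·(-2) + (-1.1)·(1) + 0.3 = -6.2
z1[2] = (-1.4)·(2) + (0.2)·(-2) + (0.8)·(1) + 0.8 = -1.6
h = ReLU(z1) = [0.0, 0.0, 0.0]
output = (-1.4)·(0.0) + (-0.3)·(0.0) + (0.8)·(0.0) - 0.2 = -0.2

-0.2


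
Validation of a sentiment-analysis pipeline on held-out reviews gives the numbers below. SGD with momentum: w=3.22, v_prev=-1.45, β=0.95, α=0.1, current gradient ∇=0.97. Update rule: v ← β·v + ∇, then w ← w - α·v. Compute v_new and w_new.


v_new = 0.95·-1.45 + 0.97 = -1.3775 + 0.97 = -0.4075
w_new = 3.22 - 0.1·-0.4075 = 3.22 + 0.04075 = 3.26075

v_new=-0.4075, w_new=3.26075


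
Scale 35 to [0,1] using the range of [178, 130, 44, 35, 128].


min=35, max=178
(35-35)/(178-35) = 0/143 = 0.0

0.0


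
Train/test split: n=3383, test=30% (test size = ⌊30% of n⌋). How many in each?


Test = ⌊3383·30/100⌋ = 1014
Train = 3383 - 1014 = 2369

Train: 2369, Test: 1014


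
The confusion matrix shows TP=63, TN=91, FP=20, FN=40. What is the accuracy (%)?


Accuracy = (TP+TN)/(TP+TN+FP+FN)
= (63+91)/(214)
= 154/214 = 71.96%

71.96%


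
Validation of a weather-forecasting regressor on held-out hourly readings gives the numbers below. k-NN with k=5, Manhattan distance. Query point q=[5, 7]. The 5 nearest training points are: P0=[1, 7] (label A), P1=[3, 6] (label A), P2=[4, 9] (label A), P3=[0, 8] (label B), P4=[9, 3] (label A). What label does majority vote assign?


d(q,P0) = 4  (label A)
d(q,P1) = 3  (label A)
d(q,P2) = 3  (label A)
d(q,P3) = 6  (label B)
d(q,P4) = 8  (label A)
Votes: A=4, B=1
Majority → A

A


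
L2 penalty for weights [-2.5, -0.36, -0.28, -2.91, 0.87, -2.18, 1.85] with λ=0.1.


‖w‖₂² = (-2.5)² + (-0.36)² + (-0.28)² + (-2.91)² + (0.87)² + (-2.18)² + (1.85)²
     = 6.25 + 0.1296 + 0.0784 + 8.4681 + 0.7569 + 4.7524 + 3.4225
     = 23.8579
λ·‖w‖₂² = 0.1·23.8579 = 2.38579

2.38579


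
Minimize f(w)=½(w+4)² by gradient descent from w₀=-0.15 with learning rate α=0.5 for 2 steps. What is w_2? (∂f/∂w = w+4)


step 1: grad = -0.15+4 = 3.85; w = -0.15 - 0.5·(3.85) = -2.075
step 2: grad = -2.075+4 = 1.925; w = -2.075 - 0.5·(1.925) = -3.0375

-3.0375


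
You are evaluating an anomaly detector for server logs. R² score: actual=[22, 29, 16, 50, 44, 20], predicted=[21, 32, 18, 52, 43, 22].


ȳ = 30.1667
SS_res = Σ(y-ŷ)² = 23
SS_tot = Σ(y-ȳ)² = 956.83
R² = 1 - SS_res/SS_tot = 1 - 0.024 = 0.976

0.976


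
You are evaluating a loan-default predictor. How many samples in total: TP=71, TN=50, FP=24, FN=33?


Total = TP + TN + FP + FN
= 71 + 50 + 24 + 33
= 178
(Predicted positive: 95, predicted negative: 83)

178


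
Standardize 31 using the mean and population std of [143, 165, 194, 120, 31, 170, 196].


μ = 145.5714, σ = 52.9821
z = (31 - 145.5714)/52.9821 = -2.1625

-2.1625


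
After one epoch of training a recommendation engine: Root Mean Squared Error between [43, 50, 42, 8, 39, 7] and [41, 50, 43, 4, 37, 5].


MSE = 29/6 = 4.8333
RMSE = √(29/6) = 2.1985

2.1985


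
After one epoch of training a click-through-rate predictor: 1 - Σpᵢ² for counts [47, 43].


Probabilities: [47/90, 43/90] ≈ [0.5222, 0.4778]
Σpᵢ² = (2209 + 1849)/90² = 4058/8100
Gini = 1 - Σpᵢ² = 1 - 4058/8100 = 0.499

0.499


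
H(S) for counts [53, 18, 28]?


Probabilities: [53/99, 18/99, 28/99] ≈ [0.5354, 0.1818, 0.2828]
H = -((53/99)·log₂(53/99) + (18/99)·log₂(18/99) + (28/99)·log₂(28/99))
  = 1.4451 bits

1.4451 bits


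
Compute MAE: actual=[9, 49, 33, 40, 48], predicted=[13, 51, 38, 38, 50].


Absolute errors: |9-13|=4, |49-51|=2, |33-38|=5, |40-38|=2, |48-50|=2
Sum = 15
MAE = 15/5 = 3

3


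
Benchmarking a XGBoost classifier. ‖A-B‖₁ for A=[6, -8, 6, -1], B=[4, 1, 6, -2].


d = |6-4| + |-8-1| + |6-6| + |-1+ 2|
  = 2 + 9 + 0 + 1
  = 12

12


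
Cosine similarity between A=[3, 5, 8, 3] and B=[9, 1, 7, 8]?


A·B = 3·9 + 5·1 + 8·7 + 3·8 = 112
‖A‖ = √107 = 10.3441, ‖B‖ = √195 = 13.9642
cos = 112/(√107·√195) = 112/√20865 = 0.7754

0.7754


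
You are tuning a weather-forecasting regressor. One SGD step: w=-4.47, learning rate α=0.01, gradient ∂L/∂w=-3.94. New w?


w_new = w - α·∇
= -4.47 - 0.01·-3.94
= -4.47 + 0.0394
= -4.4306

-4.4306


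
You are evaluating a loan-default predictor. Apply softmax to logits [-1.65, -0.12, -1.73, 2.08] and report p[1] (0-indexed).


Exponentials: e^-1.65=0.192, e^-0.12=0.8869, e^-1.73=0.1773, e^2.08=8.0045
Sum = 9.2607
Softmax = [0.0207, 0.0958, 0.0191, 0.8643]
p[1] = 0.8869/9.2607 = 0.0958

0.0958


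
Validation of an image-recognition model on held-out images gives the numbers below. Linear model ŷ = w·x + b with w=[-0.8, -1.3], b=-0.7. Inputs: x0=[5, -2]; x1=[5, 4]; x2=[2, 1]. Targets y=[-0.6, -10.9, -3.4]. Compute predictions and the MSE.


ŷ0 = (-0.8)·(5) + (-1.3)·(-2) - 0.7 = -2.1
ŷ1 = (-0.8)·(5) + (-1.3)·(4) - 0.7 = -9.9
ŷ2 = (-0.8)·(2) + (-1.3)·(1) - 0.7 = -3.6
errors² = [2.25, 1.0, 0.04]
MSE = 3.2900/3 = 1.0967

1.0967


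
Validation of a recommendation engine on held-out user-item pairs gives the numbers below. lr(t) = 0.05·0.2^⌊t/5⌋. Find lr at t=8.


n_drops = ⌊8/5⌋ = 1
lr = 0.05·0.2^1 = 0.05·0.2 = 0.01

0.01


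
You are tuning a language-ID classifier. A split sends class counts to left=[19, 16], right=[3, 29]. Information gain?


Parent = [22, 45], H_parent = 0.9132
H_left = 0.9947 (n=35), H_right = 0.4489 (n=32)
H_children = (35/67)·0.9947 + (32/67)·0.4489 = 0.734
IG = 0.9132 - 0.734 = 0.1792

0.1792


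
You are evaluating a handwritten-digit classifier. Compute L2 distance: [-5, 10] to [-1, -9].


d = √((-5+ 1)² + (10+ 9)²)
  = √(16 + 361)
  = √377 = 19.4165

19.4165


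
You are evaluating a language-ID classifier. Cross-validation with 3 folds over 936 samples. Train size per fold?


Fold size = 936/3 = 312
Training per fold = 936 - 312 = 624

624


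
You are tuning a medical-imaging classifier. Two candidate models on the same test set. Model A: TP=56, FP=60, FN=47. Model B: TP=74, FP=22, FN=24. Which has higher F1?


Model A: P=56/116=0.4828, R=56/103=0.5437, F1=2PR/(P+R)=2TP/(2TP+FP+FN)=112/219=0.5114
Model B: P=74/96=0.7708, R=74/98=0.7551, F1=2PR/(P+R)=2TP/(2TP+FP+FN)=148/194=0.7629
0.5114 < 0.7629 → Model B

Model B


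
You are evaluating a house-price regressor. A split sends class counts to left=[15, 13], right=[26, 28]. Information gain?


Parent = [41, 41], H_parent = 1
H_left = 0.9963 (n=28), H_right = 0.999 (n=54)
H_children = (28/82)·0.9963 + (54/82)·0.999 = 0.9981
IG = 1 - 0.9981 = 0.0019

0.0019


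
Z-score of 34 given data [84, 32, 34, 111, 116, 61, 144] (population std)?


μ = 83.1429, σ = 39.7867
z = (34 - 83.1429)/39.7867 = -1.2352

-1.2352


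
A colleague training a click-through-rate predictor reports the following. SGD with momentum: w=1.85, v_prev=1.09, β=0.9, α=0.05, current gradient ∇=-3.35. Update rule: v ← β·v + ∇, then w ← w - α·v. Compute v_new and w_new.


v_new = 0.9·1.09 - 3.35 = 0.981 - 3.35 = -2.369
w_new = 1.85 - 0.05·-2.369 = 1.85 + 0.11845 = 1.96845

v_new=-2.369, w_new=1.96845


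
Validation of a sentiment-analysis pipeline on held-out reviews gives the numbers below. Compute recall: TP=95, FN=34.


Recall = TP/(TP+FN)
= 95/(95+34)
= 95/129 = 73.64%

73.64%


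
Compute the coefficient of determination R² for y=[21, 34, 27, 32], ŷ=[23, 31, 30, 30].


ȳ = 28.5
SS_res = Σ(y-ŷ)² = 26
SS_tot = Σ(y-ȳ)² = 101
R² = 1 - SS_res/SS_tot = 1 - 0.2574 = 0.7426

0.7426


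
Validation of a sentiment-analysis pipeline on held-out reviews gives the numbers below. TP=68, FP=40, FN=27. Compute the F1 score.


Precision = 68/108 = 0.6296
Recall = 68/95 = 0.7158
F1 = 2·P·R/(P+R) = 2·TP/(2·TP+FP+FN) = 136/(136+40+27) = 136/203 = 0.67

0.67


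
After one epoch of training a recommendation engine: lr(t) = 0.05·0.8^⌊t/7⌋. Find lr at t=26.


n_drops = ⌊26/7⌋ = 3
lr = 0.05·0.8^3 = 0.05·0.512 = 0.0256

0.0256


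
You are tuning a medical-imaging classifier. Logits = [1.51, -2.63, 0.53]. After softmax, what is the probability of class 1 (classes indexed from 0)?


Exponentials: e^1.51=4.5267, e^-2.63=0.0721, e^0.53=1.6989
Sum = 6.2977
Softmax = [0.7188, 0.0114, 0.2698]
p[1] = 0.0721/6.2977 = 0.0114

0.0114


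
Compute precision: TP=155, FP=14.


Precision = TP/(TP+FP)
= 155/(155+14)
= 155/169 = 91.72%

91.72%


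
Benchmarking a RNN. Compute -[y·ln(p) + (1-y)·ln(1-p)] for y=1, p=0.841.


BCE = -[y·ln(p) + (1-y)·ln(1-p)]
= -1·ln(0.841) - 0
= -ln(0.841) = 0.1732

0.1732


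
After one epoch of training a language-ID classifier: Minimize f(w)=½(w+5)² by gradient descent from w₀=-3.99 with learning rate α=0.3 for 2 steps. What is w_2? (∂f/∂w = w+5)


step 1: grad = -3.99+5 = 1.01; w = -3.99 - 0.3·(1.01) = -4.293
step 2: grad = -4.293+5 = 0.707; w = -4.293 - 0.3·(0.707) = -4.5051

-4.5051


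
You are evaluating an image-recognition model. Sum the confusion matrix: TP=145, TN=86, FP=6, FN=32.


Total = TP + TN + FP + FN
= 145 + 86 + 6 + 32
= 269
(Predicted positive: 151, predicted negative: 118)

269


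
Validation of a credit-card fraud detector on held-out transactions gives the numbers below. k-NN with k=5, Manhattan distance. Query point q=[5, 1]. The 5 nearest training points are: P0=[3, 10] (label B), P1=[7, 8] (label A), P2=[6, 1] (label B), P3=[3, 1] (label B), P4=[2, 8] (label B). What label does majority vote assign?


d(q,P0) = 11  (label B)
d(q,P1) = 9  (label A)
d(q,P2) = 1  (label B)
d(q,P3) = 2  (label B)
d(q,P4) = 10  (label B)
Votes: A=1, B=4
Majority → B

B


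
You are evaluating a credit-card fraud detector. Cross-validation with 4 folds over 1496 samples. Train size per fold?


Fold size = 1496/4 = 374
Training per fold = 1496 - 374 = 1122

1122


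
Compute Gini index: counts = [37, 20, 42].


Probabilities: [37/99, 20/99, 42/99] ≈ [0.3737, 0.202, 0.4242]
Σpᵢ² = (1369 + 400 + 1764)/99² = 3533/9801
Gini = 1 - Σpᵢ² = 1 - 3533/9801 = 0.6395

0.6395


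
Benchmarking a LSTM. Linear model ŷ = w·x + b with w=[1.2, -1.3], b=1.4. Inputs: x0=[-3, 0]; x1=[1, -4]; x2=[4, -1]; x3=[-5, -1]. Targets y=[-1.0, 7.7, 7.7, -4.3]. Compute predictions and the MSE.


ŷ0 = (1.2)·(-3) + (-1.3)·(0) + 1.4 = -2.2
ŷ1 = (1.2)·(1) + (-1.3)·(-4) + 1.4 = 7.8
ŷ2 = (1.2)·(4) + (-1.3)·(-1) + 1.4 = 7.5
ŷ3 = (1.2)·(-5) + (-1.3)·(-1) + 1.4 = -3.3
errors² = [1.44, 0.01, 0.04, 1.0]
MSE = 2.4900/4 = 0.6225

0.6225


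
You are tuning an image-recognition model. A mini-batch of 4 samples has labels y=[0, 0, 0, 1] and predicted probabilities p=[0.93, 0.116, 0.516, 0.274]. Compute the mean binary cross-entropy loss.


L[0] = -ln(1-0.93) = -ln(0.07) = 2.6593
L[1] = -ln(1-0.116) = -ln(0.884) = 0.1233
L[2] = -ln(1-0.516) = -ln(0.484) = 0.7257
L[3] = -ln(0.274) = 1.2946
mean = (2.6593 + 0.1233 + 0.7257 + 1.2946)/4 = 1.2007

1.2007


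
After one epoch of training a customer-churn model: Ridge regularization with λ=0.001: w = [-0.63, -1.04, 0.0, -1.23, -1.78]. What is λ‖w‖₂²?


‖w‖₂² = (-0.63)² + (-1.04)² + (0.0)² + (-1.23)² + (-1.78)²
     = 0.3969 + 1.0816 + 0 + 1.5129 + 3.1684
     = 6.1598
λ·‖w‖₂² = 0.001·6.1598 = 0.00616

0.00616


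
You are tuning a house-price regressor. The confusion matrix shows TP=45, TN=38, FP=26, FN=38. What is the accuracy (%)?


Accuracy = (TP+TN)/(TP+TN+FP+FN)
= (45+38)/(147)
= 83/147 = 56.46%

56.46%


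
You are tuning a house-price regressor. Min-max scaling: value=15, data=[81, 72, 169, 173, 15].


min=15, max=173
(15-15)/(173-15) = 0/158 = 0.0

0.0


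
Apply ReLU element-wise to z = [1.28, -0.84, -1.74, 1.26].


ReLU(1.28) = max(0, 1.28) = 1.28
ReLU(-0.84) = max(0, -0.84) = 0.0
ReLU(-1.74) = max(0, -1.74) = 0.0
ReLU(1.26) = max(0, 1.26) = 1.26
result = [1.28, 0.0, 0.0, 1.26]

[1.28, 0.0, 0.0, 1.26]


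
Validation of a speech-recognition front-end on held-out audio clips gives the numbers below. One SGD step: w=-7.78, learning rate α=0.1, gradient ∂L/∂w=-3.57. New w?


w_new = w - α·∇
= -7.78 - 0.1·-3.57
= -7.78 + 0.357
= -7.423

-7.423


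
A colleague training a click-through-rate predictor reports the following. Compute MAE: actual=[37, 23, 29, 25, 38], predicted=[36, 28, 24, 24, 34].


Absolute errors: |37-36|=1, |23-28|=5, |29-24|=5, |25-24|=1, |38-34|=4
Sum = 16
MAE = 16/5 = 16/5

16/5


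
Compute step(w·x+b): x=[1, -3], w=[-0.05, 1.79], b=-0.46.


z = (1)·(-0.05) + (-3)·(1.79) - 0.46
  = -5.88
step(z) = 0 (z<0)

0


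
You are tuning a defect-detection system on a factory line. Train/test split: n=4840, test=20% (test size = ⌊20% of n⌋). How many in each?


Test = ⌊4840·20/100⌋ = 968
Train = 4840 - 968 = 3872

Train: 3872, Test: 968


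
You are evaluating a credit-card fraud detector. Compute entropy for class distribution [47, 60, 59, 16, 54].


Probabilities: [47/236, 60/236, 59/236, 16/236, 54/236] ≈ [0.1992, 0.2542, 0.25, 0.0678, 0.2288]
H = -((47/236)·log₂(47/236) + (60/236)·log₂(60/236) + (59/236)·log₂(59/236) + (16/236)·log₂(16/236) + (54/236)·log₂(54/236))
  = 2.216 bits

2.216 bits


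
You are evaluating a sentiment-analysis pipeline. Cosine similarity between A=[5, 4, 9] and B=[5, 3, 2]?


A·B = 5·5 + 4·3 + 9·2 = 55
‖A‖ = √122 = 11.0454, ‖B‖ = √38 = 6.1644
cos = 55/(√122·√38) = 55/√4636 = 0.8078

0.8078


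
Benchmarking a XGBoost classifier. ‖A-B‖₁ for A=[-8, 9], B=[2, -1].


d = |-8-2| + |9+ 1|
  = 10 + 10
  = 20

20


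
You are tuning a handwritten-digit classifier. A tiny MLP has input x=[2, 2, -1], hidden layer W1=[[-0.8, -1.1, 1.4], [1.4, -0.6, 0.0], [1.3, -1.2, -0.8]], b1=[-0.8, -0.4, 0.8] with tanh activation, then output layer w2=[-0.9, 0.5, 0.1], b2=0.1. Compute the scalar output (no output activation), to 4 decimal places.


z1[0] = (-0.8)·(2) + (-1.1)·(2) + (1.4)·(-1) - 0.8 = -6.0
z1[1] = (1.4)·(2) + (-0.6)·(2) + (0.0)·(-1) - 0.4 = 1.2
z1[2] = (1.3)·(2) + (-1.2)·(2) + (-0.8)·(-1) + 0.8 = 1.8
h = tanh(z1) = [-1.0, 0.8337, 0.9468]
output = (-0.9)·(-1.0) + (0.5)·(0.8337) + (0.1)·(0.9468) + 0.1 = 1.5115

1.5115


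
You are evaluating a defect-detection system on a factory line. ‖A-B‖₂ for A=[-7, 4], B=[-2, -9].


d = √((-7+ 2)² + (4+ 9)²)
  = √(25 + 169)
  = √194 = 13.9284

13.9284


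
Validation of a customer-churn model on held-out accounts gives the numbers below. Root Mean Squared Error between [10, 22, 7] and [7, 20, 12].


MSE = 38/3 = 12.6667
RMSE = √(38/3) = 3.559

3.559


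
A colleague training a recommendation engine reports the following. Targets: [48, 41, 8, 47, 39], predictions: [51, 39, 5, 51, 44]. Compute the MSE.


Squared errors: (48-51)²=9, (41-39)²=4, (8-5)²=9, (47-51)²=16, (39-44)²=25
Sum = 63
MSE = 63/5 = 63/5

63/5


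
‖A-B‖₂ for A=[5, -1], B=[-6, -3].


d = √((5+ 6)² + (-1+ 3)²)
  = √(121 + 4)
  = √125 = 11.1803

11.1803


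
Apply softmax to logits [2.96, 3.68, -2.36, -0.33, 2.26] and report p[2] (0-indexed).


Exponentials: e^2.96=19.298, e^3.68=39.6464, e^-2.36=0.0944, e^-0.33=0.7189, e^2.26=9.5831
Sum = 69.3408
Softmax = [0.2783, 0.5718, 0.0014, 0.0104, 0.1382]
p[2] = 0.0944/69.3408 = 0.0014

0.0014


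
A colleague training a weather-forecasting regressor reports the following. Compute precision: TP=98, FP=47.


Precision = TP/(TP+FP)
= 98/(98+47)
= 98/145 = 67.59%

67.59%


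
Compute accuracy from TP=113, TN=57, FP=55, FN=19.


Accuracy = (TP+TN)/(TP+TN+FP+FN)
= (113+57)/(244)
= 170/244 = 69.67%

69.67%


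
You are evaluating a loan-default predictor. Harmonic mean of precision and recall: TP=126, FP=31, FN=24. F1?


Precision = 126/157 = 0.8025
Recall = 126/150 = 0.84
F1 = 2·P·R/(P+R) = 2·TP/(2·TP+FP+FN) = 252/(252+31+24) = 252/307 = 0.8208

0.8208


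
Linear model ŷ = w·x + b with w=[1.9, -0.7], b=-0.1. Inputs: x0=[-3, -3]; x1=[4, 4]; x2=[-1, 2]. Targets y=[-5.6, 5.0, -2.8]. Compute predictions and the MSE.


ŷ0 = (1.9)·(-3) + (-0.7)·(-3) - 0.1 = -3.7
ŷ1 = (1.9)·(4) + (-0.7)·(4) - 0.1 = 4.7
ŷ2 = (1.9)·(-1) + (-0.7)·(2) - 0.1 = -3.4
errors² = [3.61, 0.09, 0.36]
MSE = 4.0600/3 = 1.3533

1.3533


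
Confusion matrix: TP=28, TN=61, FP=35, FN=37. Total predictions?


Total = TP + TN + FP + FN
= 28 + 61 + 35 + 37
= 161
(Predicted positive: 63, predicted negative: 98)

161


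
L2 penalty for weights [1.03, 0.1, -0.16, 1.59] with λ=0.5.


‖w‖₂² = (1.03)² + (0.1)² + (-0.16)² + (1.59)²
     = 1.0609 + 0.01 + 0.0256 + 2.5281
     = 3.6246
λ·‖w‖₂² = 0.5·3.6246 = 1.8123

1.8123


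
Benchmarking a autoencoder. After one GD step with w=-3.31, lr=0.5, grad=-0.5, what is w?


w_new = w - α·∇
= -3.31 - 0.5·-0.5
= -3.31 + 0.25
= -3.06

-3.06


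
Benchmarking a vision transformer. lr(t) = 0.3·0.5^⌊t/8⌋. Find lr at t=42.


n_drops = ⌊42/8⌋ = 5
lr = 0.3·0.5^5 = 0.3·0.03125 = 0.009375

0.009375


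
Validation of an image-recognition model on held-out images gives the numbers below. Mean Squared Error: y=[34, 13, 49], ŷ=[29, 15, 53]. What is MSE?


Squared errors: (34-29)²=25, (13-15)²=4, (49-53)²=16
Sum = 45
MSE = 45/3 = 15

15


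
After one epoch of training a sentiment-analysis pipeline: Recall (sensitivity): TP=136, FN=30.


Recall = TP/(TP+FN)
= 136/(136+30)
= 136/166 = 81.93%

81.93%


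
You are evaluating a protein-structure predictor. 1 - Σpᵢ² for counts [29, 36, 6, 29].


Probabilities: [29/100, 36/100, 6/100, 29/100] ≈ [0.29, 0.36, 0.06, 0.29]
Σpᵢ² = (841 + 1296 + 36 + 841)/100² = 3014/10000
Gini = 1 - Σpᵢ² = 1 - 3014/10000 = 0.6986

0.6986


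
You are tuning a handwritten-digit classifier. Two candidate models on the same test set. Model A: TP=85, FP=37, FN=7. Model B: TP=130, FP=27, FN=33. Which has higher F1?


Model A: P=85/122=0.6967, R=85/92=0.9239, F1=2PR/(P+R)=2TP/(2TP+FP+FN)=170/214=0.7944
Model B: P=130/157=0.828, R=130/163=0.7975, F1=2PR/(P+R)=2TP/(2TP+FP+FN)=260/320=0.8125
0.7944 < 0.8125 → Model B

Model B


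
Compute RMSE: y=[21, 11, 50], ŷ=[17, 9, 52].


MSE = 24/3 = 8
RMSE = √(24/3) = 2.8284

2.8284


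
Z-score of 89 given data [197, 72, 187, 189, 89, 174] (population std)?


μ = 151.3333, σ = 50.7762
z = (89 - 151.3333)/50.7762 = -1.2276

-1.2276


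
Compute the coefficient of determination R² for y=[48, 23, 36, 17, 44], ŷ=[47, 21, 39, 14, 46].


ȳ = 33.6
SS_res = Σ(y-ŷ)² = 27
SS_tot = Σ(y-ȳ)² = 709.2
R² = 1 - SS_res/SS_tot = 1 - 0.0381 = 0.9619

0.9619


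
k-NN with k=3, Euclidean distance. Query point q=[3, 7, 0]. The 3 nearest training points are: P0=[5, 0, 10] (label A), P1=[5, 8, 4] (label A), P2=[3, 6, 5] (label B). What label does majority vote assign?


d(q,P0) = 12.3693  (label A)
d(q,P1) = 4.5826  (label A)
d(q,P2) = 5.099  (label B)
Votes: A=2, B=1
Majority → A

A


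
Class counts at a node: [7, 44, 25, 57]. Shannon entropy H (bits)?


Probabilities: [7/133, 44/133, 25/133, 57/133] ≈ [0.0526, 0.3308, 0.188, 0.4286]
H = -((7/133)·log₂(7/133) + (44/133)·log₂(44/133) + (25/133)·log₂(25/133) + (57/133)·log₂(57/133))
  = 1.7287 bits

1.7287 bits


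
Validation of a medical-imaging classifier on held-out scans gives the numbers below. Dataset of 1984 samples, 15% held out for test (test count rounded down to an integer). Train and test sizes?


Test = ⌊1984·15/100⌋ = 297
Train = 1984 - 297 = 1687

Train: 1687, Test: 297


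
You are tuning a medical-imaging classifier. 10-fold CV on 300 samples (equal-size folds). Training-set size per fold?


Fold size = 300/10 = 30
Training per fold = 300 - 30 = 270

270


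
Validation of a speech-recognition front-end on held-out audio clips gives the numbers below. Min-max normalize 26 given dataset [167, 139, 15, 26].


min=15, max=167
(26-15)/(167-15) = 11/152 = 0.0724

0.0724


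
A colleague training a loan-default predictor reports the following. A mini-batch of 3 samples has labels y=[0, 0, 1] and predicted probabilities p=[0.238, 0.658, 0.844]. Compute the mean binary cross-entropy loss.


L[0] = -ln(1-0.238) = -ln(0.762) = 0.2718
L[1] = -ln(1-0.658) = -ln(0.342) = 1.0729
L[2] = -ln(0.844) = 0.1696
mean = (0.2718 + 1.0729 + 0.1696)/3 = 0.5048

0.5048


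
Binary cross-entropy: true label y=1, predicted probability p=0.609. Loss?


BCE = -[y·ln(p) + (1-y)·ln(1-p)]
= -1·ln(0.609) - 0
= -ln(0.609) = 0.4959

0.4959


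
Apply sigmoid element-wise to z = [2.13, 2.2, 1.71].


σ(2.13) = 1/(1+e^-2.13) = 0.8938
σ(2.2) = 1/(1+e^-2.2) = 0.9002
σ(1.71) = 1/(1+e^-1.71) = 0.8468
result = [0.8938, 0.9002, 0.8468]

[0.8938, 0.9002, 0.8468]


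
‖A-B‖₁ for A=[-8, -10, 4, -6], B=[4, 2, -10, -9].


d = |-8-4| + |-10-2| + |4+ 10| + |-6+ 9|
  = 12 + 12 + 14 + 3
  = 41

41


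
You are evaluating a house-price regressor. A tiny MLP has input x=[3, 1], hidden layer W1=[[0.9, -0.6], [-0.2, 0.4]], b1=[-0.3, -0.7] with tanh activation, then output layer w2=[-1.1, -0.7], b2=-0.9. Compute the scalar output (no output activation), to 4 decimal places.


z1[0] = (0.9)·(3) + (-0.6)·(1) - 0.3 = 1.8
z1[1] = (-0.2)·(3) + (0.4)·(1) - 0.7 = -0.9
h = tanh(z1) = [0.9468, -0.7163]
output = (-1.1)·(0.9468) + (-0.7)·(-0.7163) - 0.9 = -1.4401

-1.4401


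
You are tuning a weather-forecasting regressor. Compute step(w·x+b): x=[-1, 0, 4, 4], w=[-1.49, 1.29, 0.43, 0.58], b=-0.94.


z = (-1)·(-1.49) + (0)·(1.29) + (4)·(0.43) + (4)·(0.58) - 0.94
  = 4.59
step(z) = 1 (z≥0)

1


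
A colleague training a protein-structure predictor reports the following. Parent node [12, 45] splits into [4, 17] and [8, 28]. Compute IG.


Parent = [12, 45], H_parent = 0.7425
H_left = 0.7025 (n=21), H_right = 0.7642 (n=36)
H_children = (21/57)·0.7025 + (36/57)·0.7642 = 0.7415
IG = 0.7425 - 0.7415 = 0.001

0.001


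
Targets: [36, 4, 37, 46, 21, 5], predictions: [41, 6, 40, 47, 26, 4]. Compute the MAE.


Absolute errors: |36-41|=5, |4-6|=2, |37-40|=3, |46-47|=1, |21-26|=5, |5-4|=1
Sum = 17
MAE = 17/6 = 17/6

17/6


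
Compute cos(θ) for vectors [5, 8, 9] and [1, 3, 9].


A·B = 5·1 + 8·3 + 9·9 = 110
‖A‖ = √170 = 13.0384, ‖B‖ = √91 = 9.5394
cos = 110/(√170·√91) = 110/√15470 = 0.8844

0.8844


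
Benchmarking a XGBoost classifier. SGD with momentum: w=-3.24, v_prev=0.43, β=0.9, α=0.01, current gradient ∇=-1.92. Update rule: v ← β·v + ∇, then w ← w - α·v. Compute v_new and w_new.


v_new = 0.9·0.43 - 1.92 = 0.387 - 1.92 = -1.533
w_new = -3.24 - 0.01·-1.533 = -3.24 + 0.01533 = -3.22467

v_new=-1.533, w_new=-3.22467


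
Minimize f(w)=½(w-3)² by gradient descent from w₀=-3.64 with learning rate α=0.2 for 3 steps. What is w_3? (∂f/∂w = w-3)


step 1: grad = -3.64-3 = -6.64; w = -3.64 - 0.2·(-6.64) = -2.312
step 2: grad = -2.312-3 = -5.312; w = -2.312 - 0.2·(-5.312) = -1.2496
step 3: grad = -1.2496-3 = -4.2496; w = -1.2496 - 0.2·(-4.2496) = -0.39968

-0.39968


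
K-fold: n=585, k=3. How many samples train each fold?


Fold size = 585/3 = 195
Training per fold = 585 - 195 = 390

390


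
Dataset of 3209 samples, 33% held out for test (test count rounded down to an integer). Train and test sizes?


Test = ⌊3209·33/100⌋ = 1058
Train = 3209 - 1058 = 2151

Train: 2151, Test: 1058


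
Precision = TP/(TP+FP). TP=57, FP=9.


Precision = TP/(TP+FP)
= 57/(57+9)
= 57/66 = 86.36%

86.36%


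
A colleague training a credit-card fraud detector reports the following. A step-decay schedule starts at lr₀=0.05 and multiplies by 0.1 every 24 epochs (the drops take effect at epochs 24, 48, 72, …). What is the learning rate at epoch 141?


n_drops = ⌊141/24⌋ = 5
lr = 0.05·0.1^5 = 0.05·0.00001 = 0.0000005

0.0000005


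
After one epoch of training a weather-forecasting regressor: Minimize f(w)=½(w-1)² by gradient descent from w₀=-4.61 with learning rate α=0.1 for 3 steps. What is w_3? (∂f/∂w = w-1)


step 1: grad = -4.61-1 = -5.61; w = -4.61 - 0.1·(-5.61) = -4.049
step 2: grad = -4.049-1 = -5.049; w = -4.049 - 0.1·(-5.049) = -3.5441
step 3: grad = -3.5441-1 = -4.5441; w = -3.5441 - 0.1·(-4.5441) = -3.08969

-3.08969


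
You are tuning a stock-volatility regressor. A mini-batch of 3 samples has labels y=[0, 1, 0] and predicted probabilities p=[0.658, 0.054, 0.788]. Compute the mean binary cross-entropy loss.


L[0] = -ln(1-0.658) = -ln(0.342) = 1.0729
L[1] = -ln(0.054) = 2.9188
L[2] = -ln(1-0.788) = -ln(0.212) = 1.5512
mean = (1.0729 + 2.9188 + 1.5512)/3 = 1.8476

1.8476


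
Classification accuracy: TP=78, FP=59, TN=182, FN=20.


Accuracy = (TP+TN)/(TP+TN+FP+FN)
= (78+182)/(339)
= 260/339 = 76.7%

76.7%


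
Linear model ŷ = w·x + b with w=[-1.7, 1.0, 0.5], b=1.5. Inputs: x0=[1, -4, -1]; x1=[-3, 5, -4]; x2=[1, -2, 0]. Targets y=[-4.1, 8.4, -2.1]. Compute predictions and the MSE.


ŷ0 = (-1.7)·(1) + (1.0)·(-4) + (0.5)·(-1) + 1.5 = -4.7
ŷ1 = (-1.7)·(-3) + (1.0)·(5) + (0.5)·(-4) + 1.5 = 9.6
ŷ2 = (-1.7)·(1) + (1.0)·(-2) + (0.5)·(0) + 1.5 = -2.2
errors² = [0.36, 1.44, 0.01]
MSE = 1.8100/3 = 0.6033

0.6033


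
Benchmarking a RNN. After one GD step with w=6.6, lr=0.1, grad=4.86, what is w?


w_new = w - α·∇
= 6.6 - 0.1·4.86
= 6.6 - 0.486
= 6.114

6.114


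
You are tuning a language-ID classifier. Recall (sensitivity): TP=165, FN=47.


Recall = TP/(TP+FN)
= 165/(165+47)
= 165/212 = 77.83%

77.83%


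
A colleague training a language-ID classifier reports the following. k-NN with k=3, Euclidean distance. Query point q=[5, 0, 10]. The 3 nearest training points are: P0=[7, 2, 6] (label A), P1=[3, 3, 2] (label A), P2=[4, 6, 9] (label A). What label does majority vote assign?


d(q,P0) = 4.899  (label A)
d(q,P1) = 8.775  (label A)
d(q,P2) = 6.1644  (label A)
Votes: A=3, B=0
Majority → A

A


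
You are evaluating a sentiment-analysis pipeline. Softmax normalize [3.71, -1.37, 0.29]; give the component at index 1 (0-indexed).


Exponentials: e^3.71=40.8538, e^-1.37=0.2541, e^0.29=1.3364
Sum = 42.4443
Softmax = [0.9625, 0.006, 0.0315]
p[1] = 0.2541/42.4443 = 0.006

0.006


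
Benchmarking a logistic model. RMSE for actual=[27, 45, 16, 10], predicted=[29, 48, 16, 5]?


MSE = 38/4 = 9.5
RMSE = √(38/4) = 3.0822

3.0822


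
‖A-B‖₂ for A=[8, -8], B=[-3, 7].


d = √((8+ 3)² + (-8-7)²)
  = √(121 + 225)
  = √346 = 18.6011

18.6011


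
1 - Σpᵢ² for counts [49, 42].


Probabilities: [49/91, 42/91] ≈ [0.5385, 0.4615]
Σpᵢ² = (2401 + 1764)/91² = 4165/8281
Gini = 1 - Σpᵢ² = 1 - 4165/8281 = 0.497

0.497


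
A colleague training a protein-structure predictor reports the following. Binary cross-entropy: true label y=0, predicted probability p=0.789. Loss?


BCE = -[y·ln(p) + (1-y)·ln(1-p)]
= -0 - 1·ln(1-0.789)
= -ln(0.211) = 1.5559

1.5559


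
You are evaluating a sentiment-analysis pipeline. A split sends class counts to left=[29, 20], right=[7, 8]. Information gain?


Parent = [36, 28], H_parent = 0.9887
H_left = 0.9755 (n=49), H_right = 0.9968 (n=15)
H_children = (49/64)·0.9755 + (15/64)·0.9968 = 0.9805
IG = 0.9887 - 0.9805 = 0.0082

0.0082


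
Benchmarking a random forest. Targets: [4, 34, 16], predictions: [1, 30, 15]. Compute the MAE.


Absolute errors: |4-1|=3, |34-30|=4, |16-15|=1
Sum = 8
MAE = 8/3 = 8/3

8/3


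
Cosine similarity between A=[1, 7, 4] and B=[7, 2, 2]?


A·B = 1·7 + 7·2 + 4·2 = 29
‖A‖ = √66 = 8.124, ‖B‖ = √57 = 7.5498
cos = 29/(√66·√57) = 29/√3762 = 0.4728

0.4728


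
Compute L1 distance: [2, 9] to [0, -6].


d = |2-0| + |9+ 6|
  = 2 + 15
  = 17

17


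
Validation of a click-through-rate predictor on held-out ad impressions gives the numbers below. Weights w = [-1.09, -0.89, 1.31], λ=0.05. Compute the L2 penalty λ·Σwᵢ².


‖w‖₂² = (-1.09)² + (-0.89)² + (1.31)²
     = 1.1881 + 0.7921 + 1.7161
     = 3.6963
λ·‖w‖₂² = 0.05·3.6963 = 0.184815

0.184815


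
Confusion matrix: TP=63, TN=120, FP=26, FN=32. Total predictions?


Total = TP + TN + FP + FN
= 63 + 120 + 26 + 32
= 241
(Predicted positive: 89, predicted negative: 152)

241


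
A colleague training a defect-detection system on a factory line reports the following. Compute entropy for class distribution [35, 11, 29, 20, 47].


Probabilities: [35/142, 11/142, 29/142, 20/142, 47/142] ≈ [0.2465, 0.0775, 0.2042, 0.1408, 0.331]
H = -((35/142)·log₂(35/142) + (11/142)·log₂(11/142) + (29/142)·log₂(29/142) + (20/142)·log₂(20/142) + (47/142)·log₂(47/142))
  = 2.1782 bits

2.1782 bits


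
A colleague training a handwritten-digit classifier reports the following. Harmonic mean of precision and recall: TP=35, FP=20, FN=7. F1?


Precision = 35/55 = 0.6364
Recall = 35/42 = 0.8333
F1 = 2·P·R/(P+R) = 2·TP/(2·TP+FP+FN) = 70/(70+20+7) = 70/97 = 0.7216

0.7216


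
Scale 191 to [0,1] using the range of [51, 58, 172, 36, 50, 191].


min=36, max=191
(191-36)/(191-36) = 155/155 = 1.0

1.0


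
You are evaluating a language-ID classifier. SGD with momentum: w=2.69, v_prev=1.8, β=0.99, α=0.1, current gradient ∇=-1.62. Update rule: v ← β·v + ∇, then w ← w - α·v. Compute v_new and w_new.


v_new = 0.99·1.8 - 1.62 = 1.782 - 1.62 = 0.162
w_new = 2.69 - 0.1·0.162 = 2.69 - 0.0162 = 2.6738

v_new=0.162, w_new=2.6738


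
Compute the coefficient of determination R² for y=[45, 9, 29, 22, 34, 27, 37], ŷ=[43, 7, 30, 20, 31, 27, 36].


ȳ = 29
SS_res = Σ(y-ŷ)² = 23
SS_tot = Σ(y-ȳ)² = 798
R² = 1 - SS_res/SS_tot = 1 - 0.0288 = 0.9712

0.9712


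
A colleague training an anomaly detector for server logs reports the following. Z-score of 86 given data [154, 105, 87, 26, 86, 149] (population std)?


μ = 101.1667, σ = 43.1564
z = (86 - 101.1667)/43.1564 = -0.3514

-0.3514


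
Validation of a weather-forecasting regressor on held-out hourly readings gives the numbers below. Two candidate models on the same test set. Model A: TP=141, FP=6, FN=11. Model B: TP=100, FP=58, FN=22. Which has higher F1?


Model A: P=141/147=0.9592, R=141/152=0.9276, F1=2PR/(P+R)=2TP/(2TP+FP+FN)=282/299=0.9431
Model B: P=100/158=0.6329, R=100/122=0.8197, F1=2PR/(P+R)=2TP/(2TP+FP+FN)=200/280=0.7143
0.9431 > 0.7143 → Model A

Model A


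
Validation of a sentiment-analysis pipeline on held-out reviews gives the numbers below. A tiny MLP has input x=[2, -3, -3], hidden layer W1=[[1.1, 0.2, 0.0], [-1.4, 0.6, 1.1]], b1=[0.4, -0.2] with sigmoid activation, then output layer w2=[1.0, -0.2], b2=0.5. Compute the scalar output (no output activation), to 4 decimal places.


z1[0] = (1.1)·(2) + (0.2)·(-3) + (0.0)·(-3) + 0.4 = 2.0
z1[1] = (-1.4)·(2) + (0.6)·(-3) + (1.1)·(-3) - 0.2 = -8.1
h = sigmoid(z1) = [0.8808, 0.0003]
output = (1.0)·(0.8808) + (-0.2)·(0.0003) + 0.5 = 1.3807

1.3807


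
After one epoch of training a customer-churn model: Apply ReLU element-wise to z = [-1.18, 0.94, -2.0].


ReLU(-1.18) = max(0, -1.18) = 0.0
ReLU(0.94) = max(0, 0.94) = 0.94
ReLU(-2.0) = max(0, -2.0) = 0.0
result = [0.0, 0.94, 0.0]

[0.0, 0.94, 0.0]


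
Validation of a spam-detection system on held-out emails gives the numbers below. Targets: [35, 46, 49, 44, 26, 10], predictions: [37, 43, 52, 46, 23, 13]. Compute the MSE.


Squared errors: (35-37)²=4, (46-43)²=9, (49-52)²=9, (44-46)²=4, (26-23)²=9, (10-13)²=9
Sum = 44
MSE = 44/6 = 22/3

22/3


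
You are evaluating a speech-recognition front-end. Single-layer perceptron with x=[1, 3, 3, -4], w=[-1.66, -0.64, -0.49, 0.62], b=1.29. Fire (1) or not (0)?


z = (1)·(-1.66) + (3)·(-0.64) + (3)·(-0.49) + (-4)·(0.62) + 1.29
  = -6.24
step(z) = 0 (z<0)

0


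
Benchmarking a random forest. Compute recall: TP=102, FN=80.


Recall = TP/(TP+FN)
= 102/(102+80)
= 102/182 = 56.04%

56.04%


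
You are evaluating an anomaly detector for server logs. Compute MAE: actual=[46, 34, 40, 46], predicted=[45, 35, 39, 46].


Absolute errors: |46-45|=1, |34-35|=1, |40-39|=1, |46-46|=0
Sum = 3
MAE = 3/4 = 3/4

3/4


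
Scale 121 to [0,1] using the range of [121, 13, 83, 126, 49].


min=13, max=126
(121-13)/(126-13) = 108/113 = 0.9558

0.9558


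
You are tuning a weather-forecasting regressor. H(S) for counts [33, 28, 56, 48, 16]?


Probabilities: [33/181, 28/181, 56/181, 48/181, 16/181] ≈ [0.1823, 0.1547, 0.3094, 0.2652, 0.0884]
H = -((33/181)·log₂(33/181) + (28/181)·log₂(28/181) + (56/181)·log₂(56/181) + (48/181)·log₂(48/181) + (16/181)·log₂(16/181))
  = 2.205 bits

2.205 bits


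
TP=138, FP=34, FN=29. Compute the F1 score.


Precision = 138/172 = 0.8023
Recall = 138/167 = 0.8263
F1 = 2·P·R/(P+R) = 2·TP/(2·TP+FP+FN) = 276/(276+34+29) = 276/339 = 0.8142

0.8142


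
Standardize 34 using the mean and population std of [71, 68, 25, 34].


μ = 49.5, σ = 20.2793
z = (34 - 49.5)/20.2793 = -0.7643

-0.7643


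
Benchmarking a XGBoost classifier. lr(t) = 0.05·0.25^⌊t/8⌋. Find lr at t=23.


n_drops = ⌊23/8⌋ = 2
lr = 0.05·0.25^2 = 0.05·0.0625 = 0.003125

0.003125


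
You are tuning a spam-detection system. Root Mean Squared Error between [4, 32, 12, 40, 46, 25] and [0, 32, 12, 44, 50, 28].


MSE = 57/6 = 9.5
RMSE = √(57/6) = 3.0822

3.0822


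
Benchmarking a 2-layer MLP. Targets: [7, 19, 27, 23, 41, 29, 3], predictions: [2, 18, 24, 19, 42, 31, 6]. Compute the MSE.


Squared errors: (7-2)²=25, (19-18)²=1, (27-24)²=9, (23-19)²=16, (41-42)²=1, (29-31)²=4, (3-6)²=9
Sum = 65
MSE = 65/7 = 65/7

65/7


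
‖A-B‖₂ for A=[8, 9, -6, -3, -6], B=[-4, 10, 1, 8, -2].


d = √((8+ 4)² + (9-10)² + (-6-1)² + (-3-8)² + (-6+ 2)²)
  = √(144 + 1 + 49 + 121 + 16)
  = √331 = 18.1934

18.1934


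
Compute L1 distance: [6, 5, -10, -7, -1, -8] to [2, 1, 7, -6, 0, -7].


d = |6-2| + |5-1| + |-10-7| + |-7+ 6| + |-1-0| + |-8+ 7|
  = 4 + 4 + 17 + 1 + 1 + 1
  = 28

28


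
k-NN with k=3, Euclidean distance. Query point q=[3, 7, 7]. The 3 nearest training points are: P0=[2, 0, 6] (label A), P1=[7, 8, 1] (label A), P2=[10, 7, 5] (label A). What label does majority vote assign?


d(q,P0) = 7.1414  (label A)
d(q,P1) = 7.2801  (label A)
d(q,P2) = 7.2801  (label A)
Votes: A=3, B=0
Majority → A

A


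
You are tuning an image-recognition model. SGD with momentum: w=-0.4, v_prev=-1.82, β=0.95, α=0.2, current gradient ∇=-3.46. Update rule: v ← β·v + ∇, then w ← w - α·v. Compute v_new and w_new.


v_new = 0.95·-1.82 - 3.46 = -1.729 - 3.46 = -5.189
w_new = -0.4 - 0.2·-5.189 = -0.4 + 1.0378 = 0.6378

v_new=-5.189, w_new=0.6378


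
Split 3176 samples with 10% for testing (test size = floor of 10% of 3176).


Test = ⌊3176·10/100⌋ = 317
Train = 3176 - 317 = 2859

Train: 2859, Test: 317


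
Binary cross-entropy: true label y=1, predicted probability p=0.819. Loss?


BCE = -[y·ln(p) + (1-y)·ln(1-p)]
= -1·ln(0.819) - 0
= -ln(0.819) = 0.1997

0.1997


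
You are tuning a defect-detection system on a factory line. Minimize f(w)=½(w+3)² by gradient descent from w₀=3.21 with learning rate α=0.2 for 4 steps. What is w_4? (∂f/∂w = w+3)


step 1: grad = 3.21+3 = 6.21; w = 3.21 - 0.2·(6.21) = 1.968
step 2: grad = 1.968+3 = 4.968; w = 1.968 - 0.2·(4.968) = 0.9744
step 3: grad = 0.9744+3 = 3.9744; w = 0.9744 - 0.2·(3.9744) = 0.17952
step 4: grad = 0.17952+3 = 3.17952; w = 0.17952 - 0.2·(3.17952) = -0.456384

-0.456384


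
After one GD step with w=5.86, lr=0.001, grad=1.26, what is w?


w_new = w - α·∇
= 5.86 - 0.001·1.26
= 5.86 - 0.00126
= 5.85874

5.85874


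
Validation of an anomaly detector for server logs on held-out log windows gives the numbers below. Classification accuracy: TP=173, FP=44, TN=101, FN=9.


Accuracy = (TP+TN)/(TP+TN+FP+FN)
= (173+101)/(327)
= 274/327 = 83.79%

83.79%


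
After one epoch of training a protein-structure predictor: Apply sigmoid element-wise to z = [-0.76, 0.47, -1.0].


σ(-0.76) = 1/(1+e^0.76) = 0.3186
σ(0.47) = 1/(1+e^-0.47) = 0.6154
σ(-1.0) = 1/(1+e^1.0) = 0.2689
result = [0.3186, 0.6154, 0.2689]

[0.3186, 0.6154, 0.2689]


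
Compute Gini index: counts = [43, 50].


Probabilities: [43/93, 50/93] ≈ [0.4624, 0.5376]
Σpᵢ² = (1849 + 2500)/93² = 4349/8649
Gini = 1 - Σpᵢ² = 1 - 4349/8649 = 0.4972

0.4972


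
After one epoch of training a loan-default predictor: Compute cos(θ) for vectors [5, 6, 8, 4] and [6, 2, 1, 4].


A·B = 5·6 + 6·2 + 8·1 + 4·4 = 66
‖A‖ = √141 = 11.8743, ‖B‖ = √57 = 7.5498
cos = 66/(√141·√57) = 66/√8037 = 0.7362

0.7362


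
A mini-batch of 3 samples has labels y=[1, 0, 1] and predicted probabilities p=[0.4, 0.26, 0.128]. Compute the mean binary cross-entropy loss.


L[0] = -ln(0.4) = 0.9163
L[1] = -ln(1-0.26) = -ln(0.74) = 0.3011
L[2] = -ln(0.128) = 2.0557
mean = (0.9163 + 0.3011 + 2.0557)/3 = 1.091

1.091


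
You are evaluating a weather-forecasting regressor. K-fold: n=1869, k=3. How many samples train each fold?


Fold size = 1869/3 = 623
Training per fold = 1869 - 623 = 1246

1246


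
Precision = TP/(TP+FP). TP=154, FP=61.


Precision = TP/(TP+FP)
= 154/(154+61)
= 154/215 = 71.63%

71.63%


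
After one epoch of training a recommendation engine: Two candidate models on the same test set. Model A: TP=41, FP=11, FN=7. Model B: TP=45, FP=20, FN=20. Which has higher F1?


Model A: P=41/52=0.7885, R=41/48=0.8542, F1=2PR/(P+R)=2TP/(2TP+FP+FN)=82/100=0.82
Model B: P=45/65=0.6923, R=45/65=0.6923, F1=2PR/(P+R)=2TP/(2TP+FP+FN)=90/130=0.6923
0.82 > 0.6923 → Model A

Model A


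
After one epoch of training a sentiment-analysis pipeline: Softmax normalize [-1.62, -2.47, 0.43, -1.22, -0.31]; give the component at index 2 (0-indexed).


Exponentials: e^-1.62=0.1979, e^-2.47=0.0846, e^0.43=1.5373, e^-1.22=0.2952, e^-0.31=0.7334
Sum = 2.8484
Softmax = [0.0695, 0.0297, 0.5397, 0.1036, 0.2575]
p[2] = 1.5373/2.8484 = 0.5397

0.5397


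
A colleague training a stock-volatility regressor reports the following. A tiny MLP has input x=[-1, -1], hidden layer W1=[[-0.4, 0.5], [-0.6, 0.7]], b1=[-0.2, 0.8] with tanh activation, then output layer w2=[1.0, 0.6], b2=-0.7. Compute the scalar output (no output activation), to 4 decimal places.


z1[0] = (-0.4)·(-1) + (0.5)·(-1) - 0.2 = -0.3
z1[1] = (-0.6)·(-1) + (0.7)·(-1) + 0.8 = 0.7
h = tanh(z1) = [-0.2913, 0.6044]
output = (1.0)·(-0.2913) + (0.6)·(0.6044) - 0.7 = -0.6287

-0.6287
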